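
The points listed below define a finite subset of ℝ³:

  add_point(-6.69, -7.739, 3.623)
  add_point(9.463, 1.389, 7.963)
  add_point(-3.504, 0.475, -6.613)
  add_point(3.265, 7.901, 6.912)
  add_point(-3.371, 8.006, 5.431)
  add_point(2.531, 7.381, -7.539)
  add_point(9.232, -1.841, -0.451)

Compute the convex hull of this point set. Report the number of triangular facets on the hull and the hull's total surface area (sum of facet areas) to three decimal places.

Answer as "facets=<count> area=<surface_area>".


7 of the 7 inputs are extreme points: [0, 1, 2, 3, 4, 5, 6].

Facet areas (half cross-product norm):
  f1: (p4, p1, p0) → 115.2131
  f2: (p6, p1, p0) → 78.4998
  f3: (p6, p5, p1) → 58.4382
  f4: (p3, p4, p1) → 21.8366
  f5: (p3, p5, p1) → 65.0147
  f6: (p3, p5, p4) → 47.4515
  f7: (p2, p6, p0) → 94.5591
  f8: (p2, p6, p5) → 60.0463
  f9: (p2, p4, p0) → 90.9466
  f10: (p2, p5, p4) → 62.0707
Σ area = 694.077

Euler: V−E+F = 7−15+10 = 2.

facets=10 area=694.077


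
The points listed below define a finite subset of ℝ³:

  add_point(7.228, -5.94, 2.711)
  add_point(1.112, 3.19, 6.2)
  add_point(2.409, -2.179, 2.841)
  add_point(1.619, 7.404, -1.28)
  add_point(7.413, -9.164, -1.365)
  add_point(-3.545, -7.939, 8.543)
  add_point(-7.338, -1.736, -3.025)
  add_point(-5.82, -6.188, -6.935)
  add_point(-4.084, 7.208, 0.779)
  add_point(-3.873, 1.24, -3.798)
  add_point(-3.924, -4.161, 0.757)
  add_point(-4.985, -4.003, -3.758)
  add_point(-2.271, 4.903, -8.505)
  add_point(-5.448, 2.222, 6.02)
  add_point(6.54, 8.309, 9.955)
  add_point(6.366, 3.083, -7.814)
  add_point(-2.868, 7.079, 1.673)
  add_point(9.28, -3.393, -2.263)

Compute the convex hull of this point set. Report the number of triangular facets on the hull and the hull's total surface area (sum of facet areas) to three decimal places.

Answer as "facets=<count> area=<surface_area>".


facets=20 area=1003.059

Extreme-point indices: [0, 3, 4, 5, 6, 7, 8, 12, 13, 14, 15, 17] — 12 of 18 on the boundary.

Facet areas (half cross-product norm):
  f1: (p15, p14, p17) → 76.8260
  f2: (p8, p12, p6) → 43.1714
  f3: (p7, p5, p6) → 41.3634
  f4: (p7, p12, p6) → 30.5487
  f5: (p7, p15, p12) → 51.8049
  f6: (p0, p14, p17) → 47.6192
  f7: (p0, p5, p14) → 98.7292
  f8: (p3, p8, p14) → 37.2176
  f9: (p3, p8, p12) → 25.7263
  f10: (p3, p15, p14) → 49.4439
  f11: (p3, p15, p12) → 33.9475
  f12: (p13, p5, p14) → 73.0999
  f13: (p13, p8, p14) → 49.8858
  f14: (p13, p5, p6) → 53.0371
  f15: (p13, p8, p6) → 34.8071
  f16: (p4, p0, p17) → 14.1733
  f17: (p4, p15, p17) → 20.5644
  f18: (p4, p7, p15) → 92.1812
  f19: (p4, p7, p5) → 98.1178
  f20: (p4, p0, p5) → 30.7938
Σ area = 1003.059

Euler characteristic 12−30+20 = 2 ✓


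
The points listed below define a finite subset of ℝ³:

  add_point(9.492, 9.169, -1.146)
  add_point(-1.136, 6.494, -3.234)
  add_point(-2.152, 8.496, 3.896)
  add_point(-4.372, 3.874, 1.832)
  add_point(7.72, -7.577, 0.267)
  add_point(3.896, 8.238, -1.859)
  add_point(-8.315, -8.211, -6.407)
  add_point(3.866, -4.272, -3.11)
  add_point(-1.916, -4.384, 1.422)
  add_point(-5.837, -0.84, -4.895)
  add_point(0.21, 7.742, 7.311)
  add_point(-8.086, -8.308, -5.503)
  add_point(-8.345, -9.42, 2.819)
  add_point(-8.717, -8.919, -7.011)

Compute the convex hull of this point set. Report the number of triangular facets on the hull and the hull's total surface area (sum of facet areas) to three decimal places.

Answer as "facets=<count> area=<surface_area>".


11 of the 14 inputs are extreme points: [0, 1, 2, 3, 4, 5, 7, 9, 10, 12, 13].

Triangle areas on the boundary:
  f1: (p4, p12, p13) → 79.9983
  f2: (p4, p10, p0) → 103.5298
  f3: (p4, p12, p10) → 140.6382
  f4: (p1, p0, p13) → 73.6198
  f5: (p7, p0, p13) → 74.7121
  f6: (p7, p4, p13) → 35.7453
  f7: (p7, p4, p0) → 44.0960
  f8: (p2, p10, p0) → 26.3625
  f9: (p2, p12, p10) → 39.9917
  f10: (p5, p1, p0) → 3.2641
  f11: (p5, p2, p0) → 18.7771
  f12: (p5, p2, p1) → 20.1464
  f13: (p3, p12, p13) → 68.1000
  f14: (p3, p2, p12) → 17.7224
  f15: (p9, p2, p1) → 31.3108
  f16: (p9, p3, p2) → 12.3678
  f17: (p9, p1, p13) → 8.8776
  f18: (p9, p3, p13) → 23.6474
Σ area = 822.908

Check V−E+F: 11 − 27 + 18 = 2.

facets=18 area=822.908


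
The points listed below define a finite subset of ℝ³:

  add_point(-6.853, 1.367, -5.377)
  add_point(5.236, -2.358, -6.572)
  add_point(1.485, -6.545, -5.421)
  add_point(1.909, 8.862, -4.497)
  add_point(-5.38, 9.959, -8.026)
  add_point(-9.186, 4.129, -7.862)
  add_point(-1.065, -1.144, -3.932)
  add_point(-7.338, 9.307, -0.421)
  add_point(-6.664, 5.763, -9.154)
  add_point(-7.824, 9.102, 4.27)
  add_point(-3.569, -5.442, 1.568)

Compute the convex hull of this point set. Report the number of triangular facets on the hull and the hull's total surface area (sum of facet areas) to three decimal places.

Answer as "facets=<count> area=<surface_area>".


9 of the 11 inputs are extreme points: [1, 2, 3, 4, 5, 7, 8, 9, 10].

Facet areas (half cross-product norm):
  f1: (p10, p9, p5) → 88.4721
  f2: (p10, p9, p1) → 95.0109
  f3: (p8, p4, p5) → 6.0216
  f4: (p8, p4, p1) → 32.1918
  f5: (p7, p4, p5) → 26.7181
  f6: (p7, p9, p5) → 14.3347
  f7: (p7, p9, p4) → 2.8454
  f8: (p3, p4, p1) → 46.3135
  f9: (p3, p9, p1) → 73.1615
  f10: (p3, p9, p4) → 49.6043
  f11: (p2, p10, p5) → 61.8618
  f12: (p2, p10, p1) → 22.2954
  f13: (p2, p8, p5) → 24.8057
  f14: (p2, p8, p1) → 41.8177
Σ area = 585.454

Check V−E+F: 9 − 21 + 14 = 2.

facets=14 area=585.454


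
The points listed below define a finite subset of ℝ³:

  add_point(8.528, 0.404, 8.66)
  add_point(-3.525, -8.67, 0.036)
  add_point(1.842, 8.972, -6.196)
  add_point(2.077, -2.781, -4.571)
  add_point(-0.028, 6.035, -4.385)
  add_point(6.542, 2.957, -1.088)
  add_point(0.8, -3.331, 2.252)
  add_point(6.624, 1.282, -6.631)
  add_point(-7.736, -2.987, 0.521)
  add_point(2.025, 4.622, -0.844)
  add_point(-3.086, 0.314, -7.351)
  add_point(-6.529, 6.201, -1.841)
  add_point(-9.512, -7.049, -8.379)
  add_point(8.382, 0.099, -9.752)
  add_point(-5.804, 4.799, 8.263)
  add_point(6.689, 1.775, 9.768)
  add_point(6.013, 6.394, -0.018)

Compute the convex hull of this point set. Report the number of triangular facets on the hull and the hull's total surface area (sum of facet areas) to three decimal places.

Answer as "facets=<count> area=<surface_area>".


10 of the 17 inputs are extreme points: [0, 1, 2, 8, 11, 12, 13, 14, 15, 16].

Facet areas (half cross-product norm):
  f1: (p13, p2, p12) → 107.9811
  f2: (p1, p13, p12) → 91.8253
  f3: (p1, p13, p0) → 137.6020
  f4: (p16, p13, p0) → 60.7977
  f5: (p16, p13, p2) → 43.4485
  f6: (p16, p14, p2) → 57.1748
  f7: (p11, p2, p12) → 72.2354
  f8: (p11, p14, p12) → 72.9674
  f9: (p11, p14, p2) → 45.7334
  f10: (p8, p14, p12) → 19.2357
  f11: (p8, p1, p12) → 33.8099
  f12: (p8, p1, p14) → 34.1252
  f13: (p15, p16, p0) → 13.7130
  f14: (p15, p16, p14) → 67.6567
  f15: (p15, p1, p0) → 22.1338
  f16: (p15, p1, p14) → 99.1985
Σ area = 979.638

Euler characteristic 10−24+16 = 2 ✓

facets=16 area=979.638


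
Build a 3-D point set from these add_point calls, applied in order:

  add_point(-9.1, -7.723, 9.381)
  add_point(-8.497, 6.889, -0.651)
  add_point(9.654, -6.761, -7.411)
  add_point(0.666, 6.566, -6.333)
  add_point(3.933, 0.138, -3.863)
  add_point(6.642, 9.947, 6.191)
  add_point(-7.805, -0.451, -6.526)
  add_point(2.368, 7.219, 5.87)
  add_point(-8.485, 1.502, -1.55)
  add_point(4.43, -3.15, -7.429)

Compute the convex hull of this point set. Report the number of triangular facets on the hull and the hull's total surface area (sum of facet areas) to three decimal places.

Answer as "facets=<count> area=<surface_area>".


Extreme-point indices: [0, 1, 2, 3, 5, 6, 7, 8, 9] — 9 of 10 on the boundary.

Area of each hull facet:
  f1: (p5, p2, p0) → 238.7789
  f2: (p6, p2, p0) → 162.9129
  f3: (p6, p9, p2) → 15.3313
  f4: (p7, p5, p0) → 20.1067
  f5: (p7, p1, p0) → 109.1050
  f6: (p7, p1, p5) → 20.6406
  f7: (p3, p1, p5) → 76.5321
  f8: (p3, p5, p2) → 115.0264
  f9: (p3, p9, p2) → 18.9199
  f10: (p3, p6, p9) → 54.6655
  f11: (p3, p6, p1) → 46.2822
  f12: (p8, p1, p0) → 33.6335
  f13: (p8, p6, p0) → 33.9035
  f14: (p8, p6, p1) → 12.6595
Σ area = 958.498

Check V−E+F: 9 − 21 + 14 = 2.

facets=14 area=958.498


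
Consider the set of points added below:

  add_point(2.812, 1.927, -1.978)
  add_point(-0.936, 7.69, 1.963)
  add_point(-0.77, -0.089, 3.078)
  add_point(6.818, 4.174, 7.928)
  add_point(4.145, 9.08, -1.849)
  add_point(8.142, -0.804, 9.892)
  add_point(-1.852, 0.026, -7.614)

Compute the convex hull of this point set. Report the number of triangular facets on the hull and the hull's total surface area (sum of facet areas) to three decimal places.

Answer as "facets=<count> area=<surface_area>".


facets=10 area=341.287

Extreme-point indices: [0, 1, 2, 3, 4, 5, 6] — 7 of 7 on the boundary.

Triangle areas on the boundary:
  f1: (p0, p5, p6) → 25.5193
  f2: (p0, p4, p6) → 25.5129
  f3: (p0, p4, p5) → 48.0689
  f4: (p1, p4, p6) → 38.5593
  f5: (p2, p5, p6) → 44.0910
  f6: (p2, p1, p6) → 41.7352
  f7: (p2, p1, p5) → 43.5690
  f8: (p3, p4, p5) → 20.1822
  f9: (p3, p1, p5) → 20.7682
  f10: (p3, p1, p4) → 33.2811
Σ area = 341.287

Euler: V−E+F = 7−15+10 = 2.


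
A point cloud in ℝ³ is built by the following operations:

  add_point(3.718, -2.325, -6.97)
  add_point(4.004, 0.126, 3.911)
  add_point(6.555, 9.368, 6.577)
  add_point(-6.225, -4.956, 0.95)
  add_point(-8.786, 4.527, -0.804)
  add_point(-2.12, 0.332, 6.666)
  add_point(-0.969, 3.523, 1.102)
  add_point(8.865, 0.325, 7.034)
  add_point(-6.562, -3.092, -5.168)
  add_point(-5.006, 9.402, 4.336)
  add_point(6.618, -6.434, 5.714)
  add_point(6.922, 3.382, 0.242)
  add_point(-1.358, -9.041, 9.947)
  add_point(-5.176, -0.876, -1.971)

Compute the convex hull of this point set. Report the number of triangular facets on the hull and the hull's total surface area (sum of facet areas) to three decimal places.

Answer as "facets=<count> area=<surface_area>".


facets=16 area=850.577

Points on the hull: [0, 2, 3, 4, 7, 8, 9, 10, 11, 12] (10 of 14).

Per-facet area ½‖(b−a)×(c−a)‖:
  f1: (p9, p12, p4) → 75.1379
  f2: (p9, p0, p4) → 61.7268
  f3: (p8, p0, p4) → 45.7311
  f4: (p8, p0, p12) → 88.5871
  f5: (p10, p12, p7) → 30.5692
  f6: (p10, p0, p7) → 49.3695
  f7: (p10, p0, p12) → 60.7080
  f8: (p2, p12, p7) → 58.3769
  f9: (p2, p9, p12) → 112.1565
  f10: (p2, p9, p0) → 101.9673
  f11: (p3, p12, p4) → 43.5668
  f12: (p3, p8, p4) → 28.4038
  f13: (p3, p8, p12) → 14.5093
  f14: (p11, p0, p7) → 32.3801
  f15: (p11, p2, p7) → 31.3540
  f16: (p11, p2, p0) → 16.0331
Σ area = 850.577

Euler: V−E+F = 10−24+16 = 2.


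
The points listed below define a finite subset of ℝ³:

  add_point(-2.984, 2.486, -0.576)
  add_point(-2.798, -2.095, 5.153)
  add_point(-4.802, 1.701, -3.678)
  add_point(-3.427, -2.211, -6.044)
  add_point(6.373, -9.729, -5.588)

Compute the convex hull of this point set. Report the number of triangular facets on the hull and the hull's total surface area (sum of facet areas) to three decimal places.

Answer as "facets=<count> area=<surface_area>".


Extreme-point indices: [0, 1, 2, 3, 4] — 5 of 5 on the boundary.

Area of each hull facet:
  f1: (p0, p4, p2) → 29.4992
  f2: (p1, p0, p2) → 11.3862
  f3: (p1, p0, p4) → 57.5760
  f4: (p3, p4, p2) → 20.8216
  f5: (p3, p1, p2) → 23.3808
  f6: (p3, p1, p4) → 69.1147
Σ area = 211.778

Euler characteristic 5−9+6 = 2 ✓

facets=6 area=211.778


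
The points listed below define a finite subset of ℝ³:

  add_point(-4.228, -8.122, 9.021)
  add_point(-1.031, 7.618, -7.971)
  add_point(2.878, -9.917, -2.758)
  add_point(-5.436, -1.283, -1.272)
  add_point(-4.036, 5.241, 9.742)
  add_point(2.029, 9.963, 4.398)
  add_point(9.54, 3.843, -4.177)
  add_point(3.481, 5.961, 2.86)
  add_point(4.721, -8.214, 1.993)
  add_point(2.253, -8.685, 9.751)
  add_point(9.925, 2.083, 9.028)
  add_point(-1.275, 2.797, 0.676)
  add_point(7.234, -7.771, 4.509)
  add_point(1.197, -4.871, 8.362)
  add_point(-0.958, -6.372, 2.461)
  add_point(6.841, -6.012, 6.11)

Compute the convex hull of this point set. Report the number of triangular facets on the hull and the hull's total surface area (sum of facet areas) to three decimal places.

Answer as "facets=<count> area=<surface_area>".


Hull vertices (10/16): indices [0, 1, 2, 3, 4, 5, 6, 9, 10, 12].

Area of each hull facet:
  f1: (p1, p2, p3) → 70.7426
  f2: (p0, p2, p3) → 69.9944
  f3: (p6, p1, p2) → 90.7240
  f4: (p9, p0, p2) → 41.1339
  f5: (p4, p9, p10) → 87.4529
  f6: (p4, p9, p0) → 43.7123
  f7: (p4, p1, p3) → 76.9854
  f8: (p4, p0, p3) → 71.7729
  f9: (p12, p9, p10) → 40.7013
  f10: (p12, p9, p2) → 31.0232
  f11: (p12, p6, p10) → 71.2034
  f12: (p12, p6, p2) → 62.6114
  f13: (p5, p4, p10) → 56.0958
  f14: (p5, p4, p1) → 57.8378
  f15: (p5, p6, p10) → 70.3901
  f16: (p5, p6, p1) → 68.2018
Σ area = 1010.583

Check V−E+F: 10 − 24 + 16 = 2.

facets=16 area=1010.583


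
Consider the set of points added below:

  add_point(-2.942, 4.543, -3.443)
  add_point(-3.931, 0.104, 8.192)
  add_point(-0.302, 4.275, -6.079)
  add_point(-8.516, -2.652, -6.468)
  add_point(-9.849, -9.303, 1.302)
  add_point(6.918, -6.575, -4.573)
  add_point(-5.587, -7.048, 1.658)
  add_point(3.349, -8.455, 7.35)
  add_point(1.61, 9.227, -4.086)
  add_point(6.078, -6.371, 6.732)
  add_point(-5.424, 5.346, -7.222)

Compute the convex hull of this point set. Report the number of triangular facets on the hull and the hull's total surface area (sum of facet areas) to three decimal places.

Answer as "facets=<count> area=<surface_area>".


facets=14 area=814.879

Hull vertices (9/11): indices [1, 2, 3, 4, 5, 7, 8, 9, 10].

Facet areas (half cross-product norm):
  f1: (p7, p5, p4) → 90.7708
  f2: (p7, p1, p4) → 70.4273
  f3: (p3, p5, p4) → 82.0845
  f4: (p9, p8, p5) → 94.3105
  f5: (p9, p7, p5) → 19.2768
  f6: (p9, p1, p8) → 97.4320
  f7: (p9, p7, p1) → 19.6147
  f8: (p10, p3, p5) → 68.6193
  f9: (p10, p1, p8) → 67.8198
  f10: (p10, p1, p4) → 101.7159
  f11: (p10, p3, p4) → 31.1921
  f12: (p2, p8, p5) → 32.2890
  f13: (p2, p10, p5) → 24.5227
  f14: (p2, p10, p8) → 14.8031
Σ area = 814.879

Euler characteristic 9−21+14 = 2 ✓


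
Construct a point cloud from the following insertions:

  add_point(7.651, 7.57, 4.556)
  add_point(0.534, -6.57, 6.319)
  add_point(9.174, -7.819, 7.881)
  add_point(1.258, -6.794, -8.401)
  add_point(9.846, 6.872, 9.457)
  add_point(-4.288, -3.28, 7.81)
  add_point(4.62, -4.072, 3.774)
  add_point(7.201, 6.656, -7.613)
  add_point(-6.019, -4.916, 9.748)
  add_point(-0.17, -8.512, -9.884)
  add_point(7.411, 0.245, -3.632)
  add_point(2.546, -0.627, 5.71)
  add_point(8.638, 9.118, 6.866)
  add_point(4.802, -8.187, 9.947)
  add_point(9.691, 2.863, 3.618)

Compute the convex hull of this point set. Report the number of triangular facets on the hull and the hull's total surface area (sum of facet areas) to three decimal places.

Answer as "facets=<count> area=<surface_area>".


10 of the 15 inputs are extreme points: [2, 4, 5, 7, 8, 9, 10, 12, 13, 14].

Area of each hull facet:
  f1: (p13, p4, p8) → 89.7843
  f2: (p9, p13, p8) → 112.0638
  f3: (p7, p9, p8) → 174.7230
  f4: (p12, p4, p8) → 35.7050
  f5: (p12, p7, p4) → 20.8634
  f6: (p2, p9, p13) → 48.6505
  f7: (p2, p13, p4) → 35.7735
  f8: (p5, p7, p8) → 3.8047
  f9: (p5, p12, p8) → 16.2320
  f10: (p5, p12, p7) → 131.1458
  f11: (p10, p7, p9) → 47.4185
  f12: (p10, p2, p9) → 92.9390
  f13: (p14, p7, p4) → 34.5965
  f14: (p14, p2, p4) → 39.7744
  f15: (p14, p10, p7) → 29.6856
  f16: (p14, p10, p2) → 46.2637
Σ area = 959.424

Euler: V−E+F = 10−24+16 = 2.

facets=16 area=959.424


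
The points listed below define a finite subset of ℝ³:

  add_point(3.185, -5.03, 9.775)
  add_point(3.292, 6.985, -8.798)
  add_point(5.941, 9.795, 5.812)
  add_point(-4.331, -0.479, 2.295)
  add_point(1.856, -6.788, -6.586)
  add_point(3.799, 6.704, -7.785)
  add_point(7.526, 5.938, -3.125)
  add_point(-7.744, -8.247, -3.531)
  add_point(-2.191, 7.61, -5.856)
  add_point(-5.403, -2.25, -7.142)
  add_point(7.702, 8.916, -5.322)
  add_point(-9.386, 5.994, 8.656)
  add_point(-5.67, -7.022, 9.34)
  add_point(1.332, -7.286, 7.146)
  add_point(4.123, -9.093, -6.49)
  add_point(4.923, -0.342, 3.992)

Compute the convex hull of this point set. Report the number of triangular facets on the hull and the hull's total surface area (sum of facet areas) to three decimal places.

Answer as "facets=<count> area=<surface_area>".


facets=20 area=1184.745

Hull vertices (12/16): indices [0, 1, 2, 6, 7, 8, 9, 10, 11, 12, 13, 14].

Area of each hull facet:
  f1: (p2, p0, p11) → 112.3748
  f2: (p6, p14, p10) → 22.2147
  f3: (p6, p0, p14) → 119.8695
  f4: (p6, p2, p10) → 17.7762
  f5: (p6, p2, p0) → 76.3859
  f6: (p8, p9, p11) → 84.4358
  f7: (p8, p2, p11) → 104.1062
  f8: (p8, p2, p10) → 56.2576
  f9: (p1, p14, p10) → 47.3076
  f10: (p1, p9, p14) → 74.5590
  f11: (p1, p8, p10) → 17.4391
  f12: (p1, p8, p9) → 32.4484
  f13: (p7, p9, p11) → 66.8551
  f14: (p7, p9, p14) → 42.0526
  f15: (p12, p0, p11) → 61.4701
  f16: (p12, p7, p11) → 88.7363
  f17: (p12, p7, p14) → 79.9377
  f18: (p13, p0, p14) → 21.4053
  f19: (p13, p12, p14) → 45.0738
  f20: (p13, p12, p0) → 14.0393
Σ area = 1184.745

Check V−E+F: 12 − 30 + 20 = 2.


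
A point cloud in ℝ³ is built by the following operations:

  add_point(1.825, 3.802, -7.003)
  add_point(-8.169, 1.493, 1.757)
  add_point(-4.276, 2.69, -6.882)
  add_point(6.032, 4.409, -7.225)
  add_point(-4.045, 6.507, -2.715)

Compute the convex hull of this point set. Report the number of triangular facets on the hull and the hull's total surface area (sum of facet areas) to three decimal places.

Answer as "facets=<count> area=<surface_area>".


Points on the hull: [0, 1, 2, 3, 4] (5 of 5).

Triangle areas on the boundary:
  f1: (p4, p3, p1) → 36.1461
  f2: (p0, p4, p3) → 11.3321
  f3: (p2, p3, p1) → 44.5376
  f4: (p2, p0, p3) → 0.6510
  f5: (p2, p4, p1) → 22.2808
  f6: (p2, p0, p4) → 17.3502
Σ area = 132.298

Check V−E+F: 5 − 9 + 6 = 2.

facets=6 area=132.298


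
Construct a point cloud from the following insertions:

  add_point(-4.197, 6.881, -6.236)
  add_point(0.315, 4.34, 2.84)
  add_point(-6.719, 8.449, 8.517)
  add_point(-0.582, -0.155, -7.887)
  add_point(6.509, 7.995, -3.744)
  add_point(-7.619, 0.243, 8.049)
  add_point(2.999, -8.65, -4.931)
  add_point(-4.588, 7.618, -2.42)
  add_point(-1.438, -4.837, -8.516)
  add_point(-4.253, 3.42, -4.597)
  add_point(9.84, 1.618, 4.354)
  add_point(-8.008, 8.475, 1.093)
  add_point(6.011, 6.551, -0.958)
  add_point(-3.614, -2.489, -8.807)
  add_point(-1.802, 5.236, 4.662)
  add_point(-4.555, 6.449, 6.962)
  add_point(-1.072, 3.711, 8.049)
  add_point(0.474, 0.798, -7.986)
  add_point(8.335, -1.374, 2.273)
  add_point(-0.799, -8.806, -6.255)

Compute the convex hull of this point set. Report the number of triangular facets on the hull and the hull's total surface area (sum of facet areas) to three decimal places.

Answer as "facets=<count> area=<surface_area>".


Hull vertices (13/20): indices [0, 2, 4, 5, 6, 8, 10, 11, 13, 16, 17, 18, 19].

Facet areas (half cross-product norm):
  f1: (p4, p2, p11) → 57.0345
  f2: (p4, p2, p10) → 94.1507
  f3: (p5, p2, p11) → 31.0734
  f4: (p0, p4, p11) → 45.3015
  f5: (p6, p5, p19) → 36.6214
  f6: (p16, p2, p10) → 22.9786
  f7: (p16, p5, p10) → 29.1821
  f8: (p16, p5, p2) → 25.3611
  f9: (p17, p0, p4) → 38.8690
  f10: (p17, p6, p4) → 48.9017
  f11: (p18, p5, p10) → 33.4123
  f12: (p18, p6, p5) → 97.1073
  f13: (p18, p4, p10) → 21.3108
  f14: (p18, p6, p4) → 64.7018
  f15: (p13, p17, p0) → 20.8510
  f16: (p13, p0, p11) → 36.7765
  f17: (p13, p5, p11) → 82.2974
  f18: (p13, p5, p19) → 64.2401
  f19: (p8, p17, p6) → 19.7291
  f20: (p8, p13, p17) → 8.5041
  f21: (p8, p6, p19) → 8.9669
  f22: (p8, p13, p19) → 4.7589
Σ area = 892.130

Euler: V−E+F = 13−33+22 = 2.

facets=22 area=892.130


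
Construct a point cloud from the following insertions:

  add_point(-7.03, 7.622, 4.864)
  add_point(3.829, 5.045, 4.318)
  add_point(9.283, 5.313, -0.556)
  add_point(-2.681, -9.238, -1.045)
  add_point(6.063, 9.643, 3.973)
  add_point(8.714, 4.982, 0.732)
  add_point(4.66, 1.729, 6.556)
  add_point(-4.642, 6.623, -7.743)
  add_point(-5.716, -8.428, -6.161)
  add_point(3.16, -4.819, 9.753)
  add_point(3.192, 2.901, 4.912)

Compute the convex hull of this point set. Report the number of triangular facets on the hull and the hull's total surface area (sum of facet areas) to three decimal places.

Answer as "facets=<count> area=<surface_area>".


facets=12 area=824.684

Extreme-point indices: [0, 2, 3, 4, 5, 7, 8, 9] — 8 of 11 on the boundary.

Facet areas (half cross-product norm):
  f1: (p9, p3, p0) → 105.8406
  f2: (p9, p3, p2) → 101.2476
  f3: (p8, p3, p0) → 55.1671
  f4: (p8, p7, p0) → 97.5602
  f5: (p8, p3, p2) → 54.9271
  f6: (p8, p7, p2) → 119.0164
  f7: (p4, p9, p0) → 98.7549
  f8: (p4, p7, p0) → 83.0120
  f9: (p4, p7, p2) → 54.6567
  f10: (p5, p9, p2) → 5.2665
  f11: (p5, p4, p2) → 4.0310
  f12: (p5, p4, p9) → 45.2041
Σ area = 824.684

Check V−E+F: 8 − 18 + 12 = 2.


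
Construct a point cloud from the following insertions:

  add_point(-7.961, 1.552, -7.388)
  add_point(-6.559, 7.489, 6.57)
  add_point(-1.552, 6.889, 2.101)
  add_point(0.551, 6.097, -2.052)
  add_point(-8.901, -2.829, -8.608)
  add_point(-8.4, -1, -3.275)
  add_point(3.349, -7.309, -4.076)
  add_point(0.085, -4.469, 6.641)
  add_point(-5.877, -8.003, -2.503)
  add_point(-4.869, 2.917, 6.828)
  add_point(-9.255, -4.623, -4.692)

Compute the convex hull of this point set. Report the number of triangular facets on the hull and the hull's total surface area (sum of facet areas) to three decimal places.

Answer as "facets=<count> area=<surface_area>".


facets=16 area=601.869

Extreme-point indices: [0, 1, 2, 3, 4, 6, 7, 8, 9, 10] — 10 of 11 on the boundary.

Facet areas (half cross-product norm):
  f1: (p7, p3, p6) → 72.2012
  f2: (p0, p1, p10) → 52.2546
  f3: (p0, p4, p10) → 9.8888
  f4: (p0, p3, p1) → 61.9543
  f5: (p0, p4, p6) → 32.0359
  f6: (p0, p3, p6) → 72.4662
  f7: (p9, p1, p10) → 33.1458
  f8: (p9, p7, p1) → 5.3277
  f9: (p2, p3, p1) → 5.8794
  f10: (p2, p7, p1) → 41.4930
  f11: (p2, p7, p3) → 28.9595
  f12: (p8, p9, p10) → 37.2721
  f13: (p8, p9, p7) → 51.0252
  f14: (p8, p7, p6) → 49.3443
  f15: (p8, p4, p10) → 9.1570
  f16: (p8, p4, p6) → 39.4639
Σ area = 601.869

Check V−E+F: 10 − 24 + 16 = 2.


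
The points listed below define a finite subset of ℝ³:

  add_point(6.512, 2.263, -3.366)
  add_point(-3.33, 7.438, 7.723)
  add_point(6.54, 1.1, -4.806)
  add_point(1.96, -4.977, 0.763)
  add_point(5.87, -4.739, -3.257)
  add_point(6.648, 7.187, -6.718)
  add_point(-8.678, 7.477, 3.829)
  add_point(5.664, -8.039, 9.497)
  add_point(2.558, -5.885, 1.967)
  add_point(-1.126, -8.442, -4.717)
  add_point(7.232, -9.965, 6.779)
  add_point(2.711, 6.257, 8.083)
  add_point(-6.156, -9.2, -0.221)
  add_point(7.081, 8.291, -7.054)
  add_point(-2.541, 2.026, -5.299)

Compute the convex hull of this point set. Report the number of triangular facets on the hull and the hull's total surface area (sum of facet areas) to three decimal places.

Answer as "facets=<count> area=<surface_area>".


facets=18 area=957.839

Points on the hull: [1, 2, 4, 6, 7, 9, 10, 11, 12, 13, 14] (11 of 15).

Triangle areas on the boundary:
  f1: (p11, p13, p10) → 134.1223
  f2: (p11, p7, p10) → 22.9873
  f3: (p14, p13, p6) → 68.2945
  f4: (p14, p9, p13) → 55.4340
  f5: (p4, p9, p10) → 45.8034
  f6: (p4, p9, p13) → 48.5014
  f7: (p12, p7, p6) → 132.3090
  f8: (p12, p14, p6) → 78.7282
  f9: (p12, p14, p9) → 35.8697
  f10: (p12, p7, p10) → 27.7940
  f11: (p12, p9, p10) → 48.2208
  f12: (p1, p7, p6) → 52.6046
  f13: (p1, p11, p7) → 41.6420
  f14: (p1, p13, p6) → 59.8512
  f15: (p1, p11, p13) → 48.0893
  f16: (p2, p13, p10) → 29.9827
  f17: (p2, p4, p10) → 26.2679
  f18: (p2, p4, p13) → 1.3368
Σ area = 957.839

Euler characteristic 11−27+18 = 2 ✓


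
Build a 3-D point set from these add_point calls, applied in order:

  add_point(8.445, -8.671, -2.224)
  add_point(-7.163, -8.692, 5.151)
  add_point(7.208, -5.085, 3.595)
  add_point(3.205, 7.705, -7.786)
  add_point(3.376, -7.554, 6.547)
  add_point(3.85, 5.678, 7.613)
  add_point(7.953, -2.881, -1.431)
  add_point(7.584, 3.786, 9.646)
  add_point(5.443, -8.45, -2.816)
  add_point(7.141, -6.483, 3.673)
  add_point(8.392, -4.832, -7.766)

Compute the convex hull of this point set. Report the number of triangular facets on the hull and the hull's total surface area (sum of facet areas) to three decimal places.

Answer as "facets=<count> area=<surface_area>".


Extreme-point indices: [0, 1, 3, 4, 5, 7, 8, 9, 10] — 9 of 11 on the boundary.

Area of each hull facet:
  f1: (p4, p0, p1) → 50.6992
  f2: (p4, p7, p1) → 59.2249
  f3: (p10, p3, p1) → 138.7178
  f4: (p10, p7, p0) → 57.3816
  f5: (p10, p7, p3) → 119.4600
  f6: (p5, p3, p1) → 141.7942
  f7: (p5, p7, p1) → 41.4453
  f8: (p5, p7, p3) → 30.9159
  f9: (p9, p7, p0) → 25.3449
  f10: (p9, p4, p0) → 12.1681
  f11: (p9, p4, p7) → 28.7772
  f12: (p8, p0, p1) → 15.8085
  f13: (p8, p10, p1) → 32.7581
  f14: (p8, p10, p0) → 10.1168
Σ area = 764.613

Check V−E+F: 9 − 21 + 14 = 2.

facets=14 area=764.613


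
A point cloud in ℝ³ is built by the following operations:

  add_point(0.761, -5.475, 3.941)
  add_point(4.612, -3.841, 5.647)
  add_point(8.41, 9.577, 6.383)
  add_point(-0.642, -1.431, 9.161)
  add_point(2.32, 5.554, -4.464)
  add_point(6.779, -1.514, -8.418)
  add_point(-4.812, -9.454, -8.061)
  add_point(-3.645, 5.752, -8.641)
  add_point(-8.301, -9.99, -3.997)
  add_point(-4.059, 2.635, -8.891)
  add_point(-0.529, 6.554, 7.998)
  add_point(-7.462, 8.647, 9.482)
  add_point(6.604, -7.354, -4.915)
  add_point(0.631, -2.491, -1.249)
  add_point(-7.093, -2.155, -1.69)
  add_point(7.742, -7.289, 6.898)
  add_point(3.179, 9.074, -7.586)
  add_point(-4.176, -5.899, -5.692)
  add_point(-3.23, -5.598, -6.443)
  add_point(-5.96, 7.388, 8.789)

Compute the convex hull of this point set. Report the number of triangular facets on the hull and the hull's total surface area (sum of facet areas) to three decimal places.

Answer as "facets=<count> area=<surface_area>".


facets=18 area=1281.313

11 of the 20 inputs are extreme points: [2, 3, 5, 6, 7, 8, 9, 11, 12, 15, 16].

Per-facet area ½‖(b−a)×(c−a)‖:
  f1: (p15, p5, p2) → 128.1800
  f2: (p7, p11, p8) → 157.3995
  f3: (p7, p9, p8) → 10.1540
  f4: (p7, p5, p9) → 17.8386
  f5: (p6, p9, p8) → 32.0756
  f6: (p6, p5, p9) → 67.2448
  f7: (p6, p15, p8) → 52.2878
  f8: (p3, p11, p2) → 85.0108
  f9: (p3, p15, p2) → 75.5336
  f10: (p3, p11, p8) → 104.5704
  f11: (p3, p15, p8) → 91.1402
  f12: (p16, p11, p2) → 119.1959
  f13: (p16, p7, p11) → 71.8072
  f14: (p16, p5, p2) → 83.6794
  f15: (p16, p7, p5) → 42.5795
  f16: (p12, p15, p5) → 34.8979
  f17: (p12, p6, p5) → 40.9313
  f18: (p12, p6, p15) → 66.7864
Σ area = 1281.313

Check V−E+F: 11 − 27 + 18 = 2.


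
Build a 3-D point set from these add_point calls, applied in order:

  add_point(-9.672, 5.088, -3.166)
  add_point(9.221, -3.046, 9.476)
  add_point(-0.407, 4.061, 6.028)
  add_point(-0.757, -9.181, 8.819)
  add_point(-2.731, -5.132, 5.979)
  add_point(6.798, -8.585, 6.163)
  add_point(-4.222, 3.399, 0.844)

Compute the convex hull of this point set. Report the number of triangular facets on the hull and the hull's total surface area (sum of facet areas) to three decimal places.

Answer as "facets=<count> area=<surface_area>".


7 of the 7 inputs are extreme points: [0, 1, 2, 3, 4, 5, 6].

Per-facet area ½‖(b−a)×(c−a)‖:
  f1: (p2, p3, p1) → 67.7318
  f2: (p5, p1, p0) → 80.4514
  f3: (p5, p3, p0) → 81.8358
  f4: (p5, p3, p1) → 26.9300
  f5: (p6, p1, p0) → 9.0588
  f6: (p6, p2, p0) → 9.9881
  f7: (p6, p2, p1) → 31.6357
  f8: (p4, p3, p0) → 5.6941
  f9: (p4, p2, p0) → 61.7582
  f10: (p4, p2, p3) → 19.3243
Σ area = 394.408

Check V−E+F: 7 − 15 + 10 = 2.

facets=10 area=394.408


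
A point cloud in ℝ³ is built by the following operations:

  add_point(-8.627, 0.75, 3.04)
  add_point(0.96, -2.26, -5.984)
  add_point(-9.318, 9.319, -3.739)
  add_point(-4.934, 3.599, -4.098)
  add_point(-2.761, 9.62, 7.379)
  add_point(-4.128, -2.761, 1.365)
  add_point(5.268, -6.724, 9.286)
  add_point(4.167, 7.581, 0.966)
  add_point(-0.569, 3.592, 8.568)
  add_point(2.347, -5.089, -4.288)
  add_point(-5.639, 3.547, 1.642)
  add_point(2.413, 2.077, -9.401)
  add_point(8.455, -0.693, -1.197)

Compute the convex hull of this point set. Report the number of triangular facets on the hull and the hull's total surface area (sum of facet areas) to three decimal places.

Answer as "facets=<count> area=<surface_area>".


facets=20 area=817.912

12 of the 13 inputs are extreme points: [0, 1, 2, 3, 4, 5, 6, 7, 8, 9, 11, 12].

Facet areas (half cross-product norm):
  f1: (p9, p6, p12) → 50.4204
  f2: (p7, p4, p2) → 60.9261
  f3: (p7, p6, p12) → 59.4405
  f4: (p7, p4, p6) → 79.6624
  f5: (p8, p4, p6) → 7.9038
  f6: (p11, p9, p12) → 34.8933
  f7: (p11, p7, p2) → 79.3781
  f8: (p11, p7, p12) → 48.0559
  f9: (p0, p8, p6) → 59.4418
  f10: (p0, p4, p2) → 59.1641
  f11: (p0, p8, p4) → 33.0033
  f12: (p1, p11, p2) → 42.4723
  f13: (p1, p11, p9) → 6.3200
  f14: (p5, p9, p6) → 56.0863
  f15: (p5, p0, p6) → 31.8430
  f16: (p5, p1, p9) → 15.6491
  f17: (p5, p1, p0) → 20.7168
  f18: (p3, p0, p2) → 30.7390
  f19: (p3, p1, p2) → 6.6655
  f20: (p3, p1, p0) → 35.1305
Σ area = 817.912

Euler: V−E+F = 12−30+20 = 2.


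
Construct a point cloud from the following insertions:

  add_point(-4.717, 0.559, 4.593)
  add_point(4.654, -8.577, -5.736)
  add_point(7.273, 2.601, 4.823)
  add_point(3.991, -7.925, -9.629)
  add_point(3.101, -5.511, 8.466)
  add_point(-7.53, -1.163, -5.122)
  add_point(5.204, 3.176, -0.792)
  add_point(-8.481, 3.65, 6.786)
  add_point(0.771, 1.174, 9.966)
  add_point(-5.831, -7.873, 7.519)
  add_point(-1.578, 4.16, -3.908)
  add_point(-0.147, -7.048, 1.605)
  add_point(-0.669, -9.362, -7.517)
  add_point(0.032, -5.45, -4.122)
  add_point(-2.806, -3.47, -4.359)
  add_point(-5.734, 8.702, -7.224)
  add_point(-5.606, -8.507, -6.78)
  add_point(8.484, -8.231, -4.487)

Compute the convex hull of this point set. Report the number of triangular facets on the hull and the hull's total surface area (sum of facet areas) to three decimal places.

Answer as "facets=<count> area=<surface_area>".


facets=20 area=1043.475

12 of the 18 inputs are extreme points: [2, 3, 4, 5, 6, 7, 8, 9, 12, 15, 16, 17].

Facet areas (half cross-product norm):
  f1: (p2, p15, p7) → 115.9423
  f2: (p9, p12, p17) → 77.5005
  f3: (p3, p12, p17) → 17.5112
  f4: (p6, p2, p17) → 37.1817
  f5: (p6, p2, p15) → 27.7843
  f6: (p6, p3, p17) → 42.4830
  f7: (p6, p3, p15) → 98.4482
  f8: (p8, p2, p7) → 37.3668
  f9: (p8, p9, p7) → 52.9755
  f10: (p16, p9, p12) → 35.7318
  f11: (p16, p3, p12) → 6.7053
  f12: (p16, p3, p15) → 86.1693
  f13: (p4, p9, p17) → 64.7031
  f14: (p4, p8, p9) → 33.5564
  f15: (p4, p2, p17) → 66.0176
  f16: (p4, p8, p2) → 29.6992
  f17: (p5, p15, p7) → 65.1534
  f18: (p5, p16, p15) → 22.6211
  f19: (p5, p9, p7) → 72.2017
  f20: (p5, p16, p9) → 53.7227
Σ area = 1043.475

Check V−E+F: 12 − 30 + 20 = 2.


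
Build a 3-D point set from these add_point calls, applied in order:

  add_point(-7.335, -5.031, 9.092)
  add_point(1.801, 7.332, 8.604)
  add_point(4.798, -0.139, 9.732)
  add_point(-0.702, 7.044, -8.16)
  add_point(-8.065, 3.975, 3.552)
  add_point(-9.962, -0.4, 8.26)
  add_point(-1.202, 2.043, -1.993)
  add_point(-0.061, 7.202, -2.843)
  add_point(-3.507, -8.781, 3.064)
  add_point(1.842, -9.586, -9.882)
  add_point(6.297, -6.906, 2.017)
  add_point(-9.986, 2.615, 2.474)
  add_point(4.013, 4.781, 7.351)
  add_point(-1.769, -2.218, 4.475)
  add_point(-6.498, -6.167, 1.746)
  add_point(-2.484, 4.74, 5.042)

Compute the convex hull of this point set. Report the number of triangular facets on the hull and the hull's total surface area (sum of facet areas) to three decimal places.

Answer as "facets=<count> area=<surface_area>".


Hull vertices (13/16): indices [0, 1, 2, 3, 4, 5, 7, 8, 9, 10, 11, 12, 14].

Per-facet area ½‖(b−a)×(c−a)‖:
  f1: (p3, p9, p11) → 124.0917
  f2: (p3, p9, p10) → 106.4621
  f3: (p4, p3, p11) → 18.1202
  f4: (p12, p3, p10) → 104.3390
  f5: (p12, p3, p1) → 29.4318
  f6: (p14, p9, p11) → 60.9811
  f7: (p8, p9, p10) → 62.5921
  f8: (p8, p0, p10) → 36.0480
  f9: (p8, p14, p9) → 29.3562
  f10: (p8, p14, p0) → 15.5113
  f11: (p7, p3, p1) → 1.4018
  f12: (p7, p4, p1) → 55.1580
  f13: (p7, p4, p3) → 25.0378
  f14: (p5, p0, p1) → 37.8693
  f15: (p5, p4, p1) → 38.5050
  f16: (p5, p4, p11) → 8.3745
  f17: (p5, p14, p11) → 28.8271
  f18: (p5, p14, p0) → 20.1438
  f19: (p2, p0, p1) → 53.2309
  f20: (p2, p12, p1) → 8.1810
  f21: (p2, p0, p10) → 67.1899
  f22: (p2, p12, p10) → 27.4794
Σ area = 958.332

Euler characteristic 13−33+22 = 2 ✓

facets=22 area=958.332


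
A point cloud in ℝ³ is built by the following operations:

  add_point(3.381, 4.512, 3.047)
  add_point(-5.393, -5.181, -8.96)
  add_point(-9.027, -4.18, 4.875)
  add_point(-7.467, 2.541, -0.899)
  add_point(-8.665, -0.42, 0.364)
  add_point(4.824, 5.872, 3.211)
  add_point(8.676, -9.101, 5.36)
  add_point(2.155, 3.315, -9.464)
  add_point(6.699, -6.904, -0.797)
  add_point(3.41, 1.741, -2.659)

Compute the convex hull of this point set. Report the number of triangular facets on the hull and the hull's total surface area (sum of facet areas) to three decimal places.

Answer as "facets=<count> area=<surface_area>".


facets=12 area=734.101

8 of the 10 inputs are extreme points: [1, 2, 3, 4, 5, 6, 7, 8].

Area of each hull facet:
  f1: (p5, p6, p2) → 124.3889
  f2: (p1, p6, p2) → 128.0178
  f3: (p3, p5, p2) → 59.5309
  f4: (p3, p7, p5) → 74.9767
  f5: (p3, p1, p7) → 60.3662
  f6: (p8, p1, p6) → 31.5846
  f7: (p8, p1, p7) → 75.2829
  f8: (p8, p5, p6) → 46.0337
  f9: (p8, p7, p5) → 80.1708
  f10: (p4, p1, p2) → 29.6756
  f11: (p4, p3, p2) → 5.2525
  f12: (p4, p3, p1) → 18.8205
Σ area = 734.101

Check V−E+F: 8 − 18 + 12 = 2.


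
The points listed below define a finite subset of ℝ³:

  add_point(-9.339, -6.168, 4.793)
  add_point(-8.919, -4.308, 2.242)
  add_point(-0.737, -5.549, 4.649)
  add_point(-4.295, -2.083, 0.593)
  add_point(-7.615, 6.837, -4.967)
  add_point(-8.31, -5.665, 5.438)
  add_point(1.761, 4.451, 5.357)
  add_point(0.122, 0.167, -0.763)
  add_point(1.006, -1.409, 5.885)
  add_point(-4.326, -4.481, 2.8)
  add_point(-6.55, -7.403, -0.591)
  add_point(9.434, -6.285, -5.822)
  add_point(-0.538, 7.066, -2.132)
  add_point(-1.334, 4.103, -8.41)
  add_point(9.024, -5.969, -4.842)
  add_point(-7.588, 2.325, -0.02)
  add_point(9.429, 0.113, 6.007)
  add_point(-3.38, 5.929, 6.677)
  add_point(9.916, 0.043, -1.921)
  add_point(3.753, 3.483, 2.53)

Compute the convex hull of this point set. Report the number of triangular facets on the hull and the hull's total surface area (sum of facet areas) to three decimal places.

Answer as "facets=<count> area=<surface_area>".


facets=26 area=860.486

Extreme-point indices: [0, 1, 2, 4, 5, 6, 8, 10, 11, 12, 13, 14, 16, 17, 18] — 15 of 20 on the boundary.

Area of each hull facet:
  f1: (p13, p12, p18) → 43.6515
  f2: (p16, p12, p18) → 49.9874
  f3: (p11, p13, p18) → 50.6196
  f4: (p11, p16, p18) → 25.1594
  f5: (p4, p17, p0) → 82.6209
  f6: (p4, p17, p12) → 35.4898
  f7: (p4, p13, p12) → 23.7650
  f8: (p5, p17, p0) → 5.9146
  f9: (p6, p17, p12) → 22.5664
  f10: (p6, p16, p12) → 32.3178
  f11: (p6, p16, p17) → 9.3043
  f12: (p10, p11, p13) → 104.7658
  f13: (p10, p4, p13) → 55.1768
  f14: (p8, p16, p17) → 34.4311
  f15: (p8, p5, p17) → 43.7637
  f16: (p8, p5, p16) → 10.9144
  f17: (p2, p5, p16) → 22.8871
  f18: (p2, p5, p0) → 3.4017
  f19: (p2, p10, p0) → 23.8365
  f20: (p2, p10, p11) → 58.7594
  f21: (p1, p4, p0) → 7.5967
  f22: (p1, p10, p0) → 7.5734
  f23: (p1, p10, p4) → 31.6595
  f24: (p14, p11, p16) → 3.0314
  f25: (p14, p2, p16) → 67.8500
  f26: (p14, p2, p11) → 3.4415
Σ area = 860.486

Euler characteristic 15−39+26 = 2 ✓


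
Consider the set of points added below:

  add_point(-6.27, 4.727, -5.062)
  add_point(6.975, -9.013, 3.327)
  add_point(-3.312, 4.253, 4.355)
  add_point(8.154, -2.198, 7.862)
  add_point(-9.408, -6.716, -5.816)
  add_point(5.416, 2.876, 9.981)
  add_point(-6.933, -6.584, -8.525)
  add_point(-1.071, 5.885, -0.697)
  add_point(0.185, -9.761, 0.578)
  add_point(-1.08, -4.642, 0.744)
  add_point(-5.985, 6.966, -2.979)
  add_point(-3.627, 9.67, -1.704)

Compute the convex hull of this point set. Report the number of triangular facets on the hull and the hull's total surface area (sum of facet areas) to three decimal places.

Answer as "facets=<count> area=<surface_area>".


facets=18 area=725.720

Points on the hull: [0, 1, 2, 3, 4, 5, 6, 7, 8, 10, 11] (11 of 12).

Facet areas (half cross-product norm):
  f1: (p0, p6, p4) → 21.5256
  f2: (p8, p6, p4) → 21.6830
  f3: (p8, p1, p6) → 26.2172
  f4: (p8, p2, p4) → 85.1162
  f5: (p8, p1, p3) → 27.6356
  f6: (p7, p1, p6) → 127.0714
  f7: (p7, p0, p11) → 14.6663
  f8: (p7, p0, p6) → 37.5982
  f9: (p7, p11, p3) → 15.4114
  f10: (p7, p1, p3) → 61.7890
  f11: (p5, p11, p3) → 46.8798
  f12: (p5, p2, p11) → 36.3892
  f13: (p5, p8, p3) → 37.1921
  f14: (p5, p8, p2) → 76.8770
  f15: (p10, p2, p11) → 15.1730
  f16: (p10, p0, p11) → 3.4905
  f17: (p10, p2, p4) → 59.3354
  f18: (p10, p0, p4) → 11.6689
Σ area = 725.720

Euler characteristic 11−27+18 = 2 ✓


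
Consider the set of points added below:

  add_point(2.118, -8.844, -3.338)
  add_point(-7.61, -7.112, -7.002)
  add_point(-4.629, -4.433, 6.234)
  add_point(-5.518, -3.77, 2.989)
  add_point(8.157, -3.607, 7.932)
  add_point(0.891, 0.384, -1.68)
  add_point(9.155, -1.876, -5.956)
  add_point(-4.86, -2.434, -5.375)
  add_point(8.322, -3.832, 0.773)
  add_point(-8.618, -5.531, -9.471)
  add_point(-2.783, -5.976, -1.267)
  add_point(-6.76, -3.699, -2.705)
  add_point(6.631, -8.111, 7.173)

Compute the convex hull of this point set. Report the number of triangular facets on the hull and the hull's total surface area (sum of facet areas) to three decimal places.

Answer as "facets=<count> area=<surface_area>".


facets=20 area=602.029

Hull vertices (12/13): indices [0, 1, 2, 3, 4, 5, 6, 7, 8, 9, 11, 12].

Per-facet area ½‖(b−a)×(c−a)‖:
  f1: (p0, p6, p9) → 62.9817
  f2: (p5, p4, p6) → 59.1391
  f3: (p12, p0, p6) → 58.5201
  f4: (p7, p6, p9) → 36.3106
  f5: (p7, p5, p6) → 33.0502
  f6: (p8, p4, p6) → 8.1331
  f7: (p8, p12, p6) → 8.6821
  f8: (p8, p12, p4) → 16.9704
  f9: (p2, p5, p4) → 62.6356
  f10: (p2, p12, p4) → 28.6038
  f11: (p3, p2, p5) → 14.0829
  f12: (p3, p2, p9) → 7.2363
  f13: (p1, p0, p9) → 12.2607
  f14: (p1, p2, p9) → 14.5707
  f15: (p1, p12, p0) → 44.7408
  f16: (p1, p2, p12) → 80.1537
  f17: (p11, p7, p5) → 12.7785
  f18: (p11, p3, p5) → 24.3105
  f19: (p11, p7, p9) → 11.1760
  f20: (p11, p3, p9) → 5.6920
Σ area = 602.029

Check V−E+F: 12 − 30 + 20 = 2.


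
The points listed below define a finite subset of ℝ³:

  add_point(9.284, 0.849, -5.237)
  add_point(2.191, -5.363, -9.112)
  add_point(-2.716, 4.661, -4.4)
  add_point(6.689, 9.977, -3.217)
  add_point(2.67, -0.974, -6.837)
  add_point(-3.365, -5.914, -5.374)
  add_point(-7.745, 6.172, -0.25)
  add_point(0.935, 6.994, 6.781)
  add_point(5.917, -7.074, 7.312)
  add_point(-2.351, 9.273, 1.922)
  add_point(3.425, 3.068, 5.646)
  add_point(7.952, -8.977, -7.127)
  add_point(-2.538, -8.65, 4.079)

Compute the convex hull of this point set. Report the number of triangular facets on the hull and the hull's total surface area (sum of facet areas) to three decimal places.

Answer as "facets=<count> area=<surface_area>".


facets=20 area=921.142

Points on the hull: [0, 1, 2, 3, 5, 6, 7, 8, 9, 10, 11, 12] (12 of 13).

Per-facet area ½‖(b−a)×(c−a)‖:
  f1: (p8, p11, p0) → 70.9963
  f2: (p1, p11, p0) → 33.6678
  f3: (p9, p7, p6) → 17.8181
  f4: (p10, p7, p8) → 12.3882
  f5: (p3, p1, p0) → 43.7453
  f6: (p3, p9, p6) → 27.9949
  f7: (p3, p9, p7) → 32.7566
  f8: (p3, p10, p7) → 27.6419
  f9: (p3, p8, p0) → 71.3067
  f10: (p3, p10, p8) → 48.5616
  f11: (p5, p1, p11) → 20.9478
  f12: (p2, p3, p6) → 32.0575
  f13: (p2, p3, p1) → 65.5229
  f14: (p2, p5, p6) → 34.6056
  f15: (p2, p5, p1) → 35.6263
  f16: (p12, p8, p11) → 65.5776
  f17: (p12, p5, p11) → 58.5327
  f18: (p12, p5, p6) → 68.0806
  f19: (p12, p7, p6) → 85.5679
  f20: (p12, p7, p8) → 67.7454
Σ area = 921.142

Euler: V−E+F = 12−30+20 = 2.
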